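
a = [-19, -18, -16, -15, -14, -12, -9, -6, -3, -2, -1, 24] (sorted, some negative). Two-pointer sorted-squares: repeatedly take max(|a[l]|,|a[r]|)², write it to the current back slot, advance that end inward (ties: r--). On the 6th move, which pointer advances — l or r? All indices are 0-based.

[0,11] |-19|<=|24| out[11]=576 → r--
[0,10] |-19|>|-1| out[10]=361 → l++
[1,10] |-18|>|-1| out[9]=324 → l++
[2,10] |-16|>|-1| out[8]=256 → l++
[3,10] |-15|>|-1| out[7]=225 → l++
[4,10] |-14|>|-1| out[6]=196 → l++

l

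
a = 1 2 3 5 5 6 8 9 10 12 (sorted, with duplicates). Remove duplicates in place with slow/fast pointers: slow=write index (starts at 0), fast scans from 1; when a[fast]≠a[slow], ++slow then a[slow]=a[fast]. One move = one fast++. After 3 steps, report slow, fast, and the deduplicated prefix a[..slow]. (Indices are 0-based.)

slow=3, fast=4, prefix=[1, 2, 3, 5]

(s=0,f=1) a[fast]=2≠a[slow]=1 write a[1]=2 → slow++,fast++
(s=1,f=2) a[fast]=3≠a[slow]=2 write a[2]=3 → slow++,fast++
(s=2,f=3) a[fast]=5≠a[slow]=3 write a[3]=5 → slow++,fast++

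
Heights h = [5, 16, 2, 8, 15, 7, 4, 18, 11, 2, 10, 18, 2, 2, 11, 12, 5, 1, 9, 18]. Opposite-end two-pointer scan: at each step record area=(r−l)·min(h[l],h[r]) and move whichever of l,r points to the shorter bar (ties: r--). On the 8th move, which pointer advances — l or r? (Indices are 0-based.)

l=0 r=19: min(5,18)*19=95 best=95 *, l++
l=1 r=19: min(16,18)*18=288 best=288 *, l++
l=2 r=19: min(2,18)*17=34 best=288, l++
l=3 r=19: min(8,18)*16=128 best=288, l++
l=4 r=19: min(15,18)*15=225 best=288, l++
l=5 r=19: min(7,18)*14=98 best=288, l++
l=6 r=19: min(4,18)*13=52 best=288, l++
l=7 r=19: min(18,18)*12=216 best=288, r--

r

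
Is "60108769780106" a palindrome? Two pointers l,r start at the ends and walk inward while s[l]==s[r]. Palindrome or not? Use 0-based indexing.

not a palindrome (mismatch at 6,7)

[0,13] '6'=='6' → l++,r--
[1,12] '0'=='0' → l++,r--
[2,11] '1'=='1' → l++,r--
[3,10] '0'=='0' → l++,r--
[4,9] '8'=='8' → l++,r--
[5,8] '7'=='7' → l++,r--
[6,7] '6'!='9' → stop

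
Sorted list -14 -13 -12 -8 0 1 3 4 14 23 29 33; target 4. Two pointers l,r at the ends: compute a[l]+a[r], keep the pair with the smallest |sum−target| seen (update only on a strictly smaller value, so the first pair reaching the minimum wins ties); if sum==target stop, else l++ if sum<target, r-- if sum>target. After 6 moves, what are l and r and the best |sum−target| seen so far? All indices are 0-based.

l=3, r=8, best |Δ|=2

[0,11] -14+33=19 d=15 * → r--
[0,10] -14+29=15 d=11 * → r--
[0,9] -14+23=9 d=5 * → r--
[0,8] -14+14=0 d=4 * → l++
[1,8] -13+14=1 d=3 * → l++
[2,8] -12+14=2 d=2 * → l++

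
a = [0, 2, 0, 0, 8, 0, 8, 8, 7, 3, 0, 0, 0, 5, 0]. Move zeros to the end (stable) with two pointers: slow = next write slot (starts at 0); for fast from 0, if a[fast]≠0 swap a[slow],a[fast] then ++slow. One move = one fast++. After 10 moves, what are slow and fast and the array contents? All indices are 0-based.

slow=6, fast=10, a=[2, 8, 8, 8, 7, 3, 0, 0, 0, 0, 0, 0, 0, 5, 0]

(s=0,f=0) a[fast]=0 → fast++
(s=0,f=1) a[fast]=2≠0 swap→a[0]=2 → slow++,fast++
(s=1,f=2) a[fast]=0 → fast++
(s=1,f=3) a[fast]=0 → fast++
(s=1,f=4) a[fast]=8≠0 swap→a[1]=8 → slow++,fast++
(s=2,f=5) a[fast]=0 → fast++
(s=2,f=6) a[fast]=8≠0 swap→a[2]=8 → slow++,fast++
(s=3,f=7) a[fast]=8≠0 swap→a[3]=8 → slow++,fast++
(s=4,f=8) a[fast]=7≠0 swap→a[4]=7 → slow++,fast++
(s=5,f=9) a[fast]=3≠0 swap→a[5]=3 → slow++,fast++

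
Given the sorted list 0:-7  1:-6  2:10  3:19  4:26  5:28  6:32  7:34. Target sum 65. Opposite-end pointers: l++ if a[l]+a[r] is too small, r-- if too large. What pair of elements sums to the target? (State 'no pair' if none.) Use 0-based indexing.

l=0 r=7: -7+34=27 <65, l++
l=1 r=7: -6+34=28 <65, l++
l=2 r=7: 10+34=44 <65, l++
l=3 r=7: 19+34=53 <65, l++
l=4 r=7: 26+34=60 <65, l++
l=5 r=7: 28+34=62 <65, l++
l=6 r=7: 32+34=66 >65, r--

no pair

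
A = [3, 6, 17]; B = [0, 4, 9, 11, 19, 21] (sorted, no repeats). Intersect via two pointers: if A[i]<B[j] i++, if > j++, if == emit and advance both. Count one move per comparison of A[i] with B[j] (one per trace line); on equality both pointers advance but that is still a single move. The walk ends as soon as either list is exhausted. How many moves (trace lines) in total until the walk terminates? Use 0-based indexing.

[i=0,j=0] 3>0 → j++
[i=0,j=1] 3<4 → i++
[i=1,j=1] 6>4 → j++
[i=1,j=2] 6<9 → i++
[i=2,j=2] 17>9 → j++
[i=2,j=3] 17>11 → j++
[i=2,j=4] 17<19 → i++

7 moves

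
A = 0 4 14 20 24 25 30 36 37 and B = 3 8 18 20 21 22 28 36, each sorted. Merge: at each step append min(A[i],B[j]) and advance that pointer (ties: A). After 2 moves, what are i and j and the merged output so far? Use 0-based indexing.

[i=0,j=0] A[i]=0<=B[j]=3 take 0 → i++
[i=1,j=0] A[i]=4>B[j]=3 take 3 → j++

i=1, j=1, merged so far=[0, 3]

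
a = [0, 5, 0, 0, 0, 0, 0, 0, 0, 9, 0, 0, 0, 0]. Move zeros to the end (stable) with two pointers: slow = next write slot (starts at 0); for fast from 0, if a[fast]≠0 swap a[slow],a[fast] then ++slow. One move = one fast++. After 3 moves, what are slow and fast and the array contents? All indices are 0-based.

slow=1, fast=3, a=[5, 0, 0, 0, 0, 0, 0, 0, 0, 9, 0, 0, 0, 0]

slow=0 fast=0: a[fast]=0, fast++
slow=0 fast=1: a[fast]=5≠0 swap→a[0]=5, slow++,fast++
slow=1 fast=2: a[fast]=0, fast++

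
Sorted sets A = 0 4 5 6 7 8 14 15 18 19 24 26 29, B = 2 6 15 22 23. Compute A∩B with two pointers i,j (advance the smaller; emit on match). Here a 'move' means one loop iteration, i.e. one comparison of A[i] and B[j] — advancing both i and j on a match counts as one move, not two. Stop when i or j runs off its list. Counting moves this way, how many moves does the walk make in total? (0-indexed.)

13 moves

[i=0,j=0] 0<2 → i++
[i=1,j=0] 4>2 → j++
[i=1,j=1] 4<6 → i++
[i=2,j=1] 5<6 → i++
[i=3,j=1] 6==6 emit → i++,j++
[i=4,j=2] 7<15 → i++
[i=5,j=2] 8<15 → i++
[i=6,j=2] 14<15 → i++
[i=7,j=2] 15==15 emit → i++,j++
[i=8,j=3] 18<22 → i++
[i=9,j=3] 19<22 → i++
[i=10,j=3] 24>22 → j++
[i=10,j=4] 24>23 → j++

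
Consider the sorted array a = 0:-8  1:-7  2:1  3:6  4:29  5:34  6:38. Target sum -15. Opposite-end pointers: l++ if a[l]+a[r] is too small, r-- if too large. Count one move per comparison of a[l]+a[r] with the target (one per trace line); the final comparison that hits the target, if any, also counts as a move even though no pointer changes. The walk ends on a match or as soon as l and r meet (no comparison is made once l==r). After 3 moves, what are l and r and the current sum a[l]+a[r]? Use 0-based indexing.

l=0 r=6: -8+38=30 >-15, r--
l=0 r=5: -8+34=26 >-15, r--
l=0 r=4: -8+29=21 >-15, r--

l=0, r=3, sum=-2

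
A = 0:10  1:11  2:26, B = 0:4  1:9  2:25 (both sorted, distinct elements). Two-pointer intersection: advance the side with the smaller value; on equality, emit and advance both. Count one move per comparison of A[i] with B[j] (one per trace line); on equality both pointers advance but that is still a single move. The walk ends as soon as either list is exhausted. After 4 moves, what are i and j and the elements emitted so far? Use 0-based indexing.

i=2, j=2, emitted=[]

[i=0,j=0] 10>4 → j++
[i=0,j=1] 10>9 → j++
[i=0,j=2] 10<25 → i++
[i=1,j=2] 11<25 → i++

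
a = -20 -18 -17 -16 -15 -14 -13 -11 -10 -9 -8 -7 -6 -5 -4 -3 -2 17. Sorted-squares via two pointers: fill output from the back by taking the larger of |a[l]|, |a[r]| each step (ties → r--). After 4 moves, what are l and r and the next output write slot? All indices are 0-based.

l=0 r=17: |-20|>|17| out[17]=400, l++
l=1 r=17: |-18|>|17| out[16]=324, l++
l=2 r=17: |-17|<=|17| out[15]=289, r--
l=2 r=16: |-17|>|-2| out[14]=289, l++

l=3, r=16, next write slot=13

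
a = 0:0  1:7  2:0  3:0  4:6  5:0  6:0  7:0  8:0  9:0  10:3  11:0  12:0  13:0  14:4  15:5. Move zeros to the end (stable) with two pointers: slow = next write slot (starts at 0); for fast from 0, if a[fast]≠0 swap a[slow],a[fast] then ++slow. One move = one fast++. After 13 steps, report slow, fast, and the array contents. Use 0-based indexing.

slow=3, fast=13, a=[7, 6, 3, 0, 0, 0, 0, 0, 0, 0, 0, 0, 0, 0, 4, 5]

slow=0 fast=0: a[fast]=0, fast++
slow=0 fast=1: a[fast]=7≠0 swap→a[0]=7, slow++,fast++
slow=1 fast=2: a[fast]=0, fast++
slow=1 fast=3: a[fast]=0, fast++
slow=1 fast=4: a[fast]=6≠0 swap→a[1]=6, slow++,fast++
slow=2 fast=5: a[fast]=0, fast++
slow=2 fast=6: a[fast]=0, fast++
slow=2 fast=7: a[fast]=0, fast++
slow=2 fast=8: a[fast]=0, fast++
slow=2 fast=9: a[fast]=0, fast++
slow=2 fast=10: a[fast]=3≠0 swap→a[2]=3, slow++,fast++
slow=3 fast=11: a[fast]=0, fast++
slow=3 fast=12: a[fast]=0, fast++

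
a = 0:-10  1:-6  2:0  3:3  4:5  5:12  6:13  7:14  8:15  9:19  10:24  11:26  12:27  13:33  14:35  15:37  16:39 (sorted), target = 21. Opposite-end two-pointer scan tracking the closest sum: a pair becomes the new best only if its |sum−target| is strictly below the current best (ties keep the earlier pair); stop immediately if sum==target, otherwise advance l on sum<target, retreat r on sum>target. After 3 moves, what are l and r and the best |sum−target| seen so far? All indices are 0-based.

[0,16] -10+39=29 d=8 * → r--
[0,15] -10+37=27 d=6 * → r--
[0,14] -10+35=25 d=4 * → r--

l=0, r=13, best |Δ|=4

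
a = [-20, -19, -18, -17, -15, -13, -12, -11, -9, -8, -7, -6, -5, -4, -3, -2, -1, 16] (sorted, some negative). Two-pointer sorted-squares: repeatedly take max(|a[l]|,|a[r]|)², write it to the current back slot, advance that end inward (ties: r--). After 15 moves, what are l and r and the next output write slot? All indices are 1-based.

l=15, r=17, next write slot=3

l=1 r=18: |-20|>|16| out[18]=400, l++
l=2 r=18: |-19|>|16| out[17]=361, l++
l=3 r=18: |-18|>|16| out[16]=324, l++
l=4 r=18: |-17|>|16| out[15]=289, l++
l=5 r=18: |-15|<=|16| out[14]=256, r--
l=5 r=17: |-15|>|-1| out[13]=225, l++
l=6 r=17: |-13|>|-1| out[12]=169, l++
l=7 r=17: |-12|>|-1| out[11]=144, l++
l=8 r=17: |-11|>|-1| out[10]=121, l++
l=9 r=17: |-9|>|-1| out[9]=81, l++
l=10 r=17: |-8|>|-1| out[8]=64, l++
l=11 r=17: |-7|>|-1| out[7]=49, l++
l=12 r=17: |-6|>|-1| out[6]=36, l++
l=13 r=17: |-5|>|-1| out[5]=25, l++
l=14 r=17: |-4|>|-1| out[4]=16, l++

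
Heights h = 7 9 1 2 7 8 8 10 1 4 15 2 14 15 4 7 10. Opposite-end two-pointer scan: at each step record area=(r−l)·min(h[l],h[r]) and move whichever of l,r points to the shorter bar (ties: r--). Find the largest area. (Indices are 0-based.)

max area = 135

l=0 r=16: min(7,10)*16=112 best=112 *, l++
l=1 r=16: min(9,10)*15=135 best=135 *, l++
l=2 r=16: min(1,10)*14=14 best=135, l++
l=3 r=16: min(2,10)*13=26 best=135, l++
l=4 r=16: min(7,10)*12=84 best=135, l++
l=5 r=16: min(8,10)*11=88 best=135, l++
l=6 r=16: min(8,10)*10=80 best=135, l++
l=7 r=16: min(10,10)*9=90 best=135, r--
l=7 r=15: min(10,7)*8=56 best=135, r--
l=7 r=14: min(10,4)*7=28 best=135, r--
l=7 r=13: min(10,15)*6=60 best=135, l++
l=8 r=13: min(1,15)*5=5 best=135, l++
l=9 r=13: min(4,15)*4=16 best=135, l++
l=10 r=13: min(15,15)*3=45 best=135, r--
l=10 r=12: min(15,14)*2=28 best=135, r--
l=10 r=11: min(15,2)*1=2 best=135, r--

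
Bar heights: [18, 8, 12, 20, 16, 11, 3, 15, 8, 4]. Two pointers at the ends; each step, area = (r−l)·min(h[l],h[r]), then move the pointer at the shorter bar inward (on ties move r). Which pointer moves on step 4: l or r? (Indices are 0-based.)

r

l=0 r=9: min(18,4)*9=36 best=36 *, r--
l=0 r=8: min(18,8)*8=64 best=64 *, r--
l=0 r=7: min(18,15)*7=105 best=105 *, r--
l=0 r=6: min(18,3)*6=18 best=105, r--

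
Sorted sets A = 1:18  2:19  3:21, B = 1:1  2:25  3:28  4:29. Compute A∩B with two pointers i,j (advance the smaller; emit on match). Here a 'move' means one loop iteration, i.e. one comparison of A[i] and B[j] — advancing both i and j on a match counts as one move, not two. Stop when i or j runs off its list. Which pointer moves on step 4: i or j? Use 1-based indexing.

i

[i=1,j=1] 18>1 → j++
[i=1,j=2] 18<25 → i++
[i=2,j=2] 19<25 → i++
[i=3,j=2] 21<25 → i++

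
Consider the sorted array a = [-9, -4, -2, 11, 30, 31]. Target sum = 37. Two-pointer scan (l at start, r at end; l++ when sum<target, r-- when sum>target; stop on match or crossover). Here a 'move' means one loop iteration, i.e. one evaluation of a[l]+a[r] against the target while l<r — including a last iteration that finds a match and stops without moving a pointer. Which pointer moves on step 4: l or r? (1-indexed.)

l=1 r=6: -9+31=22 <37, l++
l=2 r=6: -4+31=27 <37, l++
l=3 r=6: -2+31=29 <37, l++
l=4 r=6: 11+31=42 >37, r--

r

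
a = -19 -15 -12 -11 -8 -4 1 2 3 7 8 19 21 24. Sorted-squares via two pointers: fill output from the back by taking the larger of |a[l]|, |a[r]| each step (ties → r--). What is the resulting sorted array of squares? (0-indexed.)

[0,13] |-19|<=|24| out[13]=576 → r--
[0,12] |-19|<=|21| out[12]=441 → r--
[0,11] |-19|<=|19| out[11]=361 → r--
[0,10] |-19|>|8| out[10]=361 → l++
[1,10] |-15|>|8| out[9]=225 → l++
[2,10] |-12|>|8| out[8]=144 → l++
[3,10] |-11|>|8| out[7]=121 → l++
[4,10] |-8|<=|8| out[6]=64 → r--
[4,9] |-8|>|7| out[5]=64 → l++
[5,9] |-4|<=|7| out[4]=49 → r--
[5,8] |-4|>|3| out[3]=16 → l++
[6,8] |1|<=|3| out[2]=9 → r--
[6,7] |1|<=|2| out[1]=4 → r--
[6,6] |1|<=|1| out[0]=1 → r--

[1, 4, 9, 16, 49, 64, 64, 121, 144, 225, 361, 361, 441, 576]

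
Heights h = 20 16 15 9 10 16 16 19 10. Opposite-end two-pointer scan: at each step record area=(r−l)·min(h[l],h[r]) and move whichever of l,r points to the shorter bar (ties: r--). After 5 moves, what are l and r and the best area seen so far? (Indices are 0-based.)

l=0, r=3, best area=133

[0,8] min(20,10)*8=80 best=80 * → r--
[0,7] min(20,19)*7=133 best=133 * → r--
[0,6] min(20,16)*6=96 best=133 → r--
[0,5] min(20,16)*5=80 best=133 → r--
[0,4] min(20,10)*4=40 best=133 → r--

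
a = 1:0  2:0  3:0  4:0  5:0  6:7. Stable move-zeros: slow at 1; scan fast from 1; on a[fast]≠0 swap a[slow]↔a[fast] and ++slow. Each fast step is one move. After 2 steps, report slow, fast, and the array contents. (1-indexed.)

slow=1, fast=3, a=[0, 0, 0, 0, 0, 7]

(s=1,f=1) a[fast]=0 → fast++
(s=1,f=2) a[fast]=0 → fast++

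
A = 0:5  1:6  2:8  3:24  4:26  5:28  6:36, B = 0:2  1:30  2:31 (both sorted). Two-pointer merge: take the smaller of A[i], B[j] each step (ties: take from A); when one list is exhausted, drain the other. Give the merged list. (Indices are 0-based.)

[2, 5, 6, 8, 24, 26, 28, 30, 31, 36]

[i=0,j=0] A[i]=5>B[j]=2 take 2 → j++
[i=0,j=1] A[i]=5<=B[j]=30 take 5 → i++
[i=1,j=1] A[i]=6<=B[j]=30 take 6 → i++
[i=2,j=1] A[i]=8<=B[j]=30 take 8 → i++
[i=3,j=1] A[i]=24<=B[j]=30 take 24 → i++
[i=4,j=1] A[i]=26<=B[j]=30 take 26 → i++
[i=5,j=1] A[i]=28<=B[j]=30 take 28 → i++
[i=6,j=1] A[i]=36>B[j]=30 take 30 → j++
[i=6,j=2] A[i]=36>B[j]=31 take 31 → j++
[i=6,j=3] B done, take A[i]=36 → i++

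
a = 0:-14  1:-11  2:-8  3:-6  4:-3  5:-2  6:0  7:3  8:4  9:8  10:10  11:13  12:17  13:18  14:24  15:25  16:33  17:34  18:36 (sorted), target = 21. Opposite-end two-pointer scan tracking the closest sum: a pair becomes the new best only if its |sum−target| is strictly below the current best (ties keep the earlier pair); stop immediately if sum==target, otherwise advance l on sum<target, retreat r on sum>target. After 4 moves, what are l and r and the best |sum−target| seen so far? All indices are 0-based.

l=1, r=15, best |Δ|=1

l=0 r=18: -14+36=22 d=1 *, r--
l=0 r=17: -14+34=20 d=1, l++
l=1 r=17: -11+34=23 d=2, r--
l=1 r=16: -11+33=22 d=1, r--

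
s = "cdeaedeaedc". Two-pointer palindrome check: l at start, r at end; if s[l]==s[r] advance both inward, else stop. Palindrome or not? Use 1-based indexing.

palindrome

l=1 r=11: 'c'=='c', l++,r--
l=2 r=10: 'd'=='d', l++,r--
l=3 r=9: 'e'=='e', l++,r--
l=4 r=8: 'a'=='a', l++,r--
l=5 r=7: 'e'=='e', l++,r--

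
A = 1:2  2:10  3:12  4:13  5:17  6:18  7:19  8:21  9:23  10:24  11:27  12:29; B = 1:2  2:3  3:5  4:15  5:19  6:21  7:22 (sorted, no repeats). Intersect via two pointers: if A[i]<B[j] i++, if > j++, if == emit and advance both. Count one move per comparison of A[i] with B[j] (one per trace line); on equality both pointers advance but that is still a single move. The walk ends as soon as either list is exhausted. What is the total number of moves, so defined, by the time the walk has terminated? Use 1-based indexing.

[i=1,j=1] 2==2 emit → i++,j++
[i=2,j=2] 10>3 → j++
[i=2,j=3] 10>5 → j++
[i=2,j=4] 10<15 → i++
[i=3,j=4] 12<15 → i++
[i=4,j=4] 13<15 → i++
[i=5,j=4] 17>15 → j++
[i=5,j=5] 17<19 → i++
[i=6,j=5] 18<19 → i++
[i=7,j=5] 19==19 emit → i++,j++
[i=8,j=6] 21==21 emit → i++,j++
[i=9,j=7] 23>22 → j++

12 moves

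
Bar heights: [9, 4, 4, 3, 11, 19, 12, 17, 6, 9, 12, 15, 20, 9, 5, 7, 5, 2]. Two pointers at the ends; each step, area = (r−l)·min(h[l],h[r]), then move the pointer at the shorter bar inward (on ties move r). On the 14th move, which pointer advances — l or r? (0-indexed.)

l=0 r=17: min(9,2)*17=34 best=34 *, r--
l=0 r=16: min(9,5)*16=80 best=80 *, r--
l=0 r=15: min(9,7)*15=105 best=105 *, r--
l=0 r=14: min(9,5)*14=70 best=105, r--
l=0 r=13: min(9,9)*13=117 best=117 *, r--
l=0 r=12: min(9,20)*12=108 best=117, l++
l=1 r=12: min(4,20)*11=44 best=117, l++
l=2 r=12: min(4,20)*10=40 best=117, l++
l=3 r=12: min(3,20)*9=27 best=117, l++
l=4 r=12: min(11,20)*8=88 best=117, l++
l=5 r=12: min(19,20)*7=133 best=133 *, l++
l=6 r=12: min(12,20)*6=72 best=133, l++
l=7 r=12: min(17,20)*5=85 best=133, l++
l=8 r=12: min(6,20)*4=24 best=133, l++

l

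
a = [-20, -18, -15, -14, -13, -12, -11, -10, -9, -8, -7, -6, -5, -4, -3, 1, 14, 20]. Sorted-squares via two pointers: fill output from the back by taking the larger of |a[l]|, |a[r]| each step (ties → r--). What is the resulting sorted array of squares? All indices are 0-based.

[1, 9, 16, 25, 36, 49, 64, 81, 100, 121, 144, 169, 196, 196, 225, 324, 400, 400]

l=0 r=17: |-20|<=|20| out[17]=400, r--
l=0 r=16: |-20|>|14| out[16]=400, l++
l=1 r=16: |-18|>|14| out[15]=324, l++
l=2 r=16: |-15|>|14| out[14]=225, l++
l=3 r=16: |-14|<=|14| out[13]=196, r--
l=3 r=15: |-14|>|1| out[12]=196, l++
l=4 r=15: |-13|>|1| out[11]=169, l++
l=5 r=15: |-12|>|1| out[10]=144, l++
l=6 r=15: |-11|>|1| out[9]=121, l++
l=7 r=15: |-10|>|1| out[8]=100, l++
l=8 r=15: |-9|>|1| out[7]=81, l++
l=9 r=15: |-8|>|1| out[6]=64, l++
l=10 r=15: |-7|>|1| out[5]=49, l++
l=11 r=15: |-6|>|1| out[4]=36, l++
l=12 r=15: |-5|>|1| out[3]=25, l++
l=13 r=15: |-4|>|1| out[2]=16, l++
l=14 r=15: |-3|>|1| out[1]=9, l++
l=15 r=15: |1|<=|1| out[0]=1, r--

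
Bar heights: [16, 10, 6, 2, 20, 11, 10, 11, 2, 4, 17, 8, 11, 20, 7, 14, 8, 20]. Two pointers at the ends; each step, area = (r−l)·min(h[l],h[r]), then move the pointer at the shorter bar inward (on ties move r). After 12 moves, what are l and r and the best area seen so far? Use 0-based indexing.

l=0 r=17: min(16,20)*17=272 best=272 *, l++
l=1 r=17: min(10,20)*16=160 best=272, l++
l=2 r=17: min(6,20)*15=90 best=272, l++
l=3 r=17: min(2,20)*14=28 best=272, l++
l=4 r=17: min(20,20)*13=260 best=272, r--
l=4 r=16: min(20,8)*12=96 best=272, r--
l=4 r=15: min(20,14)*11=154 best=272, r--
l=4 r=14: min(20,7)*10=70 best=272, r--
l=4 r=13: min(20,20)*9=180 best=272, r--
l=4 r=12: min(20,11)*8=88 best=272, r--
l=4 r=11: min(20,8)*7=56 best=272, r--
l=4 r=10: min(20,17)*6=102 best=272, r--

l=4, r=9, best area=272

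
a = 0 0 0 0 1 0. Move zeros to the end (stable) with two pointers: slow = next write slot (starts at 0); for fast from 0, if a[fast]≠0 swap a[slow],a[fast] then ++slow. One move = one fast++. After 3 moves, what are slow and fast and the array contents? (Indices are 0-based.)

(s=0,f=0) a[fast]=0 → fast++
(s=0,f=1) a[fast]=0 → fast++
(s=0,f=2) a[fast]=0 → fast++

slow=0, fast=3, a=[0, 0, 0, 0, 1, 0]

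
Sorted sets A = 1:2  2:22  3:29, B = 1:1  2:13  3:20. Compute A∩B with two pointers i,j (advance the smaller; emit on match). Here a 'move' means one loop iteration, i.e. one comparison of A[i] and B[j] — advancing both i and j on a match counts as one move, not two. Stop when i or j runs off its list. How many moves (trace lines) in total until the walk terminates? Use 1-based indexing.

4 moves

i=1 j=1: 2>1, j++
i=1 j=2: 2<13, i++
i=2 j=2: 22>13, j++
i=2 j=3: 22>20, j++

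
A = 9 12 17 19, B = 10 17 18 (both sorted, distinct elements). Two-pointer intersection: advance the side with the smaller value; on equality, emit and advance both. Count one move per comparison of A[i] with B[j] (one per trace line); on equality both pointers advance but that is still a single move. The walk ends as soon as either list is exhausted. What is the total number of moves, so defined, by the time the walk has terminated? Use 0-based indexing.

5 moves

i=0 j=0: 9<10, i++
i=1 j=0: 12>10, j++
i=1 j=1: 12<17, i++
i=2 j=1: 17==17 emit, i++,j++
i=3 j=2: 19>18, j++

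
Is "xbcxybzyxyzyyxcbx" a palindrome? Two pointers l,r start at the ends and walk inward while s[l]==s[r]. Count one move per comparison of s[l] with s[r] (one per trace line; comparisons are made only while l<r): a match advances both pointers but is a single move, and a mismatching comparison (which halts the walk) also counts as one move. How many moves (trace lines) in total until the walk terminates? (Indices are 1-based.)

6 moves

[1,17] 'x'=='x' → l++,r--
[2,16] 'b'=='b' → l++,r--
[3,15] 'c'=='c' → l++,r--
[4,14] 'x'=='x' → l++,r--
[5,13] 'y'=='y' → l++,r--
[6,12] 'b'!='y' → stop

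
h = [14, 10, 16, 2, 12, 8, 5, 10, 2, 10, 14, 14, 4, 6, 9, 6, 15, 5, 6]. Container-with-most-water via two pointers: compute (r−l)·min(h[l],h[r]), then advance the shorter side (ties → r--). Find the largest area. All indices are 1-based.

max area = 224

[1,19] min(14,6)*18=108 best=108 * → r--
[1,18] min(14,5)*17=85 best=108 → r--
[1,17] min(14,15)*16=224 best=224 * → l++
[2,17] min(10,15)*15=150 best=224 → l++
[3,17] min(16,15)*14=210 best=224 → r--
[3,16] min(16,6)*13=78 best=224 → r--
[3,15] min(16,9)*12=108 best=224 → r--
[3,14] min(16,6)*11=66 best=224 → r--
[3,13] min(16,4)*10=40 best=224 → r--
[3,12] min(16,14)*9=126 best=224 → r--
[3,11] min(16,14)*8=112 best=224 → r--
[3,10] min(16,10)*7=70 best=224 → r--
[3,9] min(16,2)*6=12 best=224 → r--
[3,8] min(16,10)*5=50 best=224 → r--
[3,7] min(16,5)*4=20 best=224 → r--
[3,6] min(16,8)*3=24 best=224 → r--
[3,5] min(16,12)*2=24 best=224 → r--
[3,4] min(16,2)*1=2 best=224 → r--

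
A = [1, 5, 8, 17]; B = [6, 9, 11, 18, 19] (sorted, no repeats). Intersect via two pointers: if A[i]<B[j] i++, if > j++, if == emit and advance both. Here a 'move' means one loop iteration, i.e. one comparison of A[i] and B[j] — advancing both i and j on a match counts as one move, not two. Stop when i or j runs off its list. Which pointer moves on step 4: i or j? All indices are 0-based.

i

i=0 j=0: 1<6, i++
i=1 j=0: 5<6, i++
i=2 j=0: 8>6, j++
i=2 j=1: 8<9, i++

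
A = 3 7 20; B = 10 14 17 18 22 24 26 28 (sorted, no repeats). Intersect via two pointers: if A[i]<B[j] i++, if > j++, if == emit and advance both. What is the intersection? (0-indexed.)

intersection = []

i=0 j=0: 3<10, i++
i=1 j=0: 7<10, i++
i=2 j=0: 20>10, j++
i=2 j=1: 20>14, j++
i=2 j=2: 20>17, j++
i=2 j=3: 20>18, j++
i=2 j=4: 20<22, i++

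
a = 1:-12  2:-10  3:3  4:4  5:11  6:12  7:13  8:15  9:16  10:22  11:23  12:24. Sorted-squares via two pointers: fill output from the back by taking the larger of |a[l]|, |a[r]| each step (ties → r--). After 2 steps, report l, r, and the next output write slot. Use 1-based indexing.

l=1, r=10, next write slot=10

[1,12] |-12|<=|24| out[12]=576 → r--
[1,11] |-12|<=|23| out[11]=529 → r--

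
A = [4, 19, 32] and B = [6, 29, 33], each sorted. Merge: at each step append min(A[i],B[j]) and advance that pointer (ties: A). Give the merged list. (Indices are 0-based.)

[4, 6, 19, 29, 32, 33]

[i=0,j=0] A[i]=4<=B[j]=6 take 4 → i++
[i=1,j=0] A[i]=19>B[j]=6 take 6 → j++
[i=1,j=1] A[i]=19<=B[j]=29 take 19 → i++
[i=2,j=1] A[i]=32>B[j]=29 take 29 → j++
[i=2,j=2] A[i]=32<=B[j]=33 take 32 → i++
[i=3,j=2] A done, take B[j]=33 → j++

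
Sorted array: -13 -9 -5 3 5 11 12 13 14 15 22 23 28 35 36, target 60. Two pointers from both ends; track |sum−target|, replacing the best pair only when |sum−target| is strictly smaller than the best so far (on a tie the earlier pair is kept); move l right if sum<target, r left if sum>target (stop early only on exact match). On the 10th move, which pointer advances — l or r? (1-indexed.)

l

l=1 r=15: -13+36=23 d=37 *, l++
l=2 r=15: -9+36=27 d=33 *, l++
l=3 r=15: -5+36=31 d=29 *, l++
l=4 r=15: 3+36=39 d=21 *, l++
l=5 r=15: 5+36=41 d=19 *, l++
l=6 r=15: 11+36=47 d=13 *, l++
l=7 r=15: 12+36=48 d=12 *, l++
l=8 r=15: 13+36=49 d=11 *, l++
l=9 r=15: 14+36=50 d=10 *, l++
l=10 r=15: 15+36=51 d=9 *, l++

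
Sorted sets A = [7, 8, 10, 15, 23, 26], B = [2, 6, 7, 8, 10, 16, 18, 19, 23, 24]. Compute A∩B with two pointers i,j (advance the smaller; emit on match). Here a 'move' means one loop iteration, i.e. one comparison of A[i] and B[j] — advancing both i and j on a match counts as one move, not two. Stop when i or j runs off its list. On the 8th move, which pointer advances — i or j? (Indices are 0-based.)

[i=0,j=0] 7>2 → j++
[i=0,j=1] 7>6 → j++
[i=0,j=2] 7==7 emit → i++,j++
[i=1,j=3] 8==8 emit → i++,j++
[i=2,j=4] 10==10 emit → i++,j++
[i=3,j=5] 15<16 → i++
[i=4,j=5] 23>16 → j++
[i=4,j=6] 23>18 → j++

j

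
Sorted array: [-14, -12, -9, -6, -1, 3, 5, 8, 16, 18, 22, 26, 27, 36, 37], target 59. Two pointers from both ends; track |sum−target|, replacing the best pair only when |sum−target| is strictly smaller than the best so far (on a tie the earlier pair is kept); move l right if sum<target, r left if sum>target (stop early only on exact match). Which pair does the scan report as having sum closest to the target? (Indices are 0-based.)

pair (22, 37) with sum 59 (|Δ|=0)

l=0 r=14: -14+37=23 d=36 *, l++
l=1 r=14: -12+37=25 d=34 *, l++
l=2 r=14: -9+37=28 d=31 *, l++
l=3 r=14: -6+37=31 d=28 *, l++
l=4 r=14: -1+37=36 d=23 *, l++
l=5 r=14: 3+37=40 d=19 *, l++
l=6 r=14: 5+37=42 d=17 *, l++
l=7 r=14: 8+37=45 d=14 *, l++
l=8 r=14: 16+37=53 d=6 *, l++
l=9 r=14: 18+37=55 d=4 *, l++
l=10 r=14: 22+37=59 d=0 *, stop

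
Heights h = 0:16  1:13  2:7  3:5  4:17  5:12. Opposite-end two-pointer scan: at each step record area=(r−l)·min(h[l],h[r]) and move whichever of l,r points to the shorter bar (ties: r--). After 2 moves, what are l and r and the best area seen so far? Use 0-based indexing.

l=1, r=4, best area=64

l=0 r=5: min(16,12)*5=60 best=60 *, r--
l=0 r=4: min(16,17)*4=64 best=64 *, l++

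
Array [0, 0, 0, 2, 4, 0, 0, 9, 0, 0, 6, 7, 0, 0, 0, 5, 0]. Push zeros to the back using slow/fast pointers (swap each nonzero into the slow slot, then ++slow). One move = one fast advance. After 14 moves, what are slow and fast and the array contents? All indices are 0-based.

slow=5, fast=14, a=[2, 4, 9, 6, 7, 0, 0, 0, 0, 0, 0, 0, 0, 0, 0, 5, 0]

(s=0,f=0) a[fast]=0 → fast++
(s=0,f=1) a[fast]=0 → fast++
(s=0,f=2) a[fast]=0 → fast++
(s=0,f=3) a[fast]=2≠0 swap→a[0]=2 → slow++,fast++
(s=1,f=4) a[fast]=4≠0 swap→a[1]=4 → slow++,fast++
(s=2,f=5) a[fast]=0 → fast++
(s=2,f=6) a[fast]=0 → fast++
(s=2,f=7) a[fast]=9≠0 swap→a[2]=9 → slow++,fast++
(s=3,f=8) a[fast]=0 → fast++
(s=3,f=9) a[fast]=0 → fast++
(s=3,f=10) a[fast]=6≠0 swap→a[3]=6 → slow++,fast++
(s=4,f=11) a[fast]=7≠0 swap→a[4]=7 → slow++,fast++
(s=5,f=12) a[fast]=0 → fast++
(s=5,f=13) a[fast]=0 → fast++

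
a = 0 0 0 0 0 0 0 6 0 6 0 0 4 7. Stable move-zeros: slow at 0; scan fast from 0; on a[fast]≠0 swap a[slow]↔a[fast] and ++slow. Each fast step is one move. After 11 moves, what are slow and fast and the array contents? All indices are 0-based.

slow=2, fast=11, a=[6, 6, 0, 0, 0, 0, 0, 0, 0, 0, 0, 0, 4, 7]

(s=0,f=0) a[fast]=0 → fast++
(s=0,f=1) a[fast]=0 → fast++
(s=0,f=2) a[fast]=0 → fast++
(s=0,f=3) a[fast]=0 → fast++
(s=0,f=4) a[fast]=0 → fast++
(s=0,f=5) a[fast]=0 → fast++
(s=0,f=6) a[fast]=0 → fast++
(s=0,f=7) a[fast]=6≠0 swap→a[0]=6 → slow++,fast++
(s=1,f=8) a[fast]=0 → fast++
(s=1,f=9) a[fast]=6≠0 swap→a[1]=6 → slow++,fast++
(s=2,f=10) a[fast]=0 → fast++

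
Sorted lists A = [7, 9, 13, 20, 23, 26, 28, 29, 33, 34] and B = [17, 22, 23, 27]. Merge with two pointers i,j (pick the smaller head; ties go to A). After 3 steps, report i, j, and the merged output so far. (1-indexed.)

i=4, j=1, merged so far=[7, 9, 13]

i=1 j=1: A[i]=7<=B[j]=17 take 7, i++
i=2 j=1: A[i]=9<=B[j]=17 take 9, i++
i=3 j=1: A[i]=13<=B[j]=17 take 13, i++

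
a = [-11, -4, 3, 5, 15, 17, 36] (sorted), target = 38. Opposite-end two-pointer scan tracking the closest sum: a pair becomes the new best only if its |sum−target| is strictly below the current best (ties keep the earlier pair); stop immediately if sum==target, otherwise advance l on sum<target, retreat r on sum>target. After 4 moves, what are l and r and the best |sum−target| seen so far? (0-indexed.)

l=3, r=5, best |Δ|=1

[0,6] -11+36=25 d=13 * → l++
[1,6] -4+36=32 d=6 * → l++
[2,6] 3+36=39 d=1 * → r--
[2,5] 3+17=20 d=18 → l++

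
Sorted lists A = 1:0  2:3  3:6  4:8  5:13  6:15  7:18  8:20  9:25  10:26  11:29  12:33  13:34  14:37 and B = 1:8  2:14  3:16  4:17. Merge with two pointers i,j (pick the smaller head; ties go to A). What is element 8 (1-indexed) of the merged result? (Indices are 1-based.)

merged[8] = 15

i=1 j=1: A[i]=0<=B[j]=8 take 0, i++
i=2 j=1: A[i]=3<=B[j]=8 take 3, i++
i=3 j=1: A[i]=6<=B[j]=8 take 6, i++
i=4 j=1: A[i]=8<=B[j]=8 take 8, i++
i=5 j=1: A[i]=13>B[j]=8 take 8, j++
i=5 j=2: A[i]=13<=B[j]=14 take 13, i++
i=6 j=2: A[i]=15>B[j]=14 take 14, j++
i=6 j=3: A[i]=15<=B[j]=16 take 15, i++
i=7 j=3: A[i]=18>B[j]=16 take 16, j++
i=7 j=4: A[i]=18>B[j]=17 take 17, j++
i=7 j=5: B done, take A[i]=18, i++
i=8 j=5: B done, take A[i]=20, i++
i=9 j=5: B done, take A[i]=25, i++
i=10 j=5: B done, take A[i]=26, i++
i=11 j=5: B done, take A[i]=29, i++
i=12 j=5: B done, take A[i]=33, i++
i=13 j=5: B done, take A[i]=34, i++
i=14 j=5: B done, take A[i]=37, i++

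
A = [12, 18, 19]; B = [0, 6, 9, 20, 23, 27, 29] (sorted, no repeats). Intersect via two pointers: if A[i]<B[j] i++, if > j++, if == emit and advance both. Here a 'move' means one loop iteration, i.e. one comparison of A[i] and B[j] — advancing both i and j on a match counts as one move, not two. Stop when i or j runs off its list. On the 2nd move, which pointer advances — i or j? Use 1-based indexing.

[i=1,j=1] 12>0 → j++
[i=1,j=2] 12>6 → j++

j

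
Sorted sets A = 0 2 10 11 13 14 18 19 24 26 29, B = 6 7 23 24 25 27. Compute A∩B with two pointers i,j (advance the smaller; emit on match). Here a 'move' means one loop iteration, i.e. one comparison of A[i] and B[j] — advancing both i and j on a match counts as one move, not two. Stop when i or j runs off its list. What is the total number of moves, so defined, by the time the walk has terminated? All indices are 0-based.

15 moves

[i=0,j=0] 0<6 → i++
[i=1,j=0] 2<6 → i++
[i=2,j=0] 10>6 → j++
[i=2,j=1] 10>7 → j++
[i=2,j=2] 10<23 → i++
[i=3,j=2] 11<23 → i++
[i=4,j=2] 13<23 → i++
[i=5,j=2] 14<23 → i++
[i=6,j=2] 18<23 → i++
[i=7,j=2] 19<23 → i++
[i=8,j=2] 24>23 → j++
[i=8,j=3] 24==24 emit → i++,j++
[i=9,j=4] 26>25 → j++
[i=9,j=5] 26<27 → i++
[i=10,j=5] 29>27 → j++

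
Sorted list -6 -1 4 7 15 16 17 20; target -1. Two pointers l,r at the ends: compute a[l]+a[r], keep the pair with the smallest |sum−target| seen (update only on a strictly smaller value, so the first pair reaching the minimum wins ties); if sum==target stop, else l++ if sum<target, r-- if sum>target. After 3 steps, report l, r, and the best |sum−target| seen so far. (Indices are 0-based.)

l=0, r=4, best |Δ|=11

[0,7] -6+20=14 d=15 * → r--
[0,6] -6+17=11 d=12 * → r--
[0,5] -6+16=10 d=11 * → r--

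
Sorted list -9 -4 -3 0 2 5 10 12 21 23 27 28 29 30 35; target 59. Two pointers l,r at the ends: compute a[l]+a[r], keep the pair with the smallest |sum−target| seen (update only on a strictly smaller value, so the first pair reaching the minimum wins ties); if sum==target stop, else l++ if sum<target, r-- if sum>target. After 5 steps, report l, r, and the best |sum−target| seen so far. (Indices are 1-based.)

l=1 r=15: -9+35=26 d=33 *, l++
l=2 r=15: -4+35=31 d=28 *, l++
l=3 r=15: -3+35=32 d=27 *, l++
l=4 r=15: 0+35=35 d=24 *, l++
l=5 r=15: 2+35=37 d=22 *, l++

l=6, r=15, best |Δ|=22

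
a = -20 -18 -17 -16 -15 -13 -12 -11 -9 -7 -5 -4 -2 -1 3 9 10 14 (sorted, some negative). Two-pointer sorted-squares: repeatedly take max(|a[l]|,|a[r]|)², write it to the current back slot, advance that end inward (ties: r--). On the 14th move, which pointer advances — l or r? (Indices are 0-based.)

l

l=0 r=17: |-20|>|14| out[17]=400, l++
l=1 r=17: |-18|>|14| out[16]=324, l++
l=2 r=17: |-17|>|14| out[15]=289, l++
l=3 r=17: |-16|>|14| out[14]=256, l++
l=4 r=17: |-15|>|14| out[13]=225, l++
l=5 r=17: |-13|<=|14| out[12]=196, r--
l=5 r=16: |-13|>|10| out[11]=169, l++
l=6 r=16: |-12|>|10| out[10]=144, l++
l=7 r=16: |-11|>|10| out[9]=121, l++
l=8 r=16: |-9|<=|10| out[8]=100, r--
l=8 r=15: |-9|<=|9| out[7]=81, r--
l=8 r=14: |-9|>|3| out[6]=81, l++
l=9 r=14: |-7|>|3| out[5]=49, l++
l=10 r=14: |-5|>|3| out[4]=25, l++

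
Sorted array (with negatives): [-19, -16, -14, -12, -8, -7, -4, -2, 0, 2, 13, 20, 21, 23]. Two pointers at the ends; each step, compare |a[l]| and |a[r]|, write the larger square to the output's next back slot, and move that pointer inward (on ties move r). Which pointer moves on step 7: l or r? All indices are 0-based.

l=0 r=13: |-19|<=|23| out[13]=529, r--
l=0 r=12: |-19|<=|21| out[12]=441, r--
l=0 r=11: |-19|<=|20| out[11]=400, r--
l=0 r=10: |-19|>|13| out[10]=361, l++
l=1 r=10: |-16|>|13| out[9]=256, l++
l=2 r=10: |-14|>|13| out[8]=196, l++
l=3 r=10: |-12|<=|13| out[7]=169, r--

r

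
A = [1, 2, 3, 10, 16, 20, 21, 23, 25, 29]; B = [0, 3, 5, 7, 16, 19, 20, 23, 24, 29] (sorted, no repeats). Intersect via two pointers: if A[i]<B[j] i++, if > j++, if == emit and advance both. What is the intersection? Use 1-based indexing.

intersection = [3, 16, 20, 23, 29]

i=1 j=1: 1>0, j++
i=1 j=2: 1<3, i++
i=2 j=2: 2<3, i++
i=3 j=2: 3==3 emit, i++,j++
i=4 j=3: 10>5, j++
i=4 j=4: 10>7, j++
i=4 j=5: 10<16, i++
i=5 j=5: 16==16 emit, i++,j++
i=6 j=6: 20>19, j++
i=6 j=7: 20==20 emit, i++,j++
i=7 j=8: 21<23, i++
i=8 j=8: 23==23 emit, i++,j++
i=9 j=9: 25>24, j++
i=9 j=10: 25<29, i++
i=10 j=10: 29==29 emit, i++,j++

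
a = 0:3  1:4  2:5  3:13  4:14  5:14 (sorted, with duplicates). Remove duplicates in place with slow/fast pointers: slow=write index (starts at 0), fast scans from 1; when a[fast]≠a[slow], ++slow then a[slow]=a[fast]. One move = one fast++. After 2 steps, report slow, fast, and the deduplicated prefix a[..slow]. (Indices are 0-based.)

slow=2, fast=3, prefix=[3, 4, 5]

slow=0 fast=1: a[fast]=4≠a[slow]=3 write a[1]=4, slow++,fast++
slow=1 fast=2: a[fast]=5≠a[slow]=4 write a[2]=5, slow++,fast++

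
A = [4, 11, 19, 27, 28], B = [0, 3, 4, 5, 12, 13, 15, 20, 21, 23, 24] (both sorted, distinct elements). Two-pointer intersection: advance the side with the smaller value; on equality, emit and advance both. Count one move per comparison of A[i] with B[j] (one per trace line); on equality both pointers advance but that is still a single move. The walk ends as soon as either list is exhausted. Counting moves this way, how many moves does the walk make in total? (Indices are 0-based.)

i=0 j=0: 4>0, j++
i=0 j=1: 4>3, j++
i=0 j=2: 4==4 emit, i++,j++
i=1 j=3: 11>5, j++
i=1 j=4: 11<12, i++
i=2 j=4: 19>12, j++
i=2 j=5: 19>13, j++
i=2 j=6: 19>15, j++
i=2 j=7: 19<20, i++
i=3 j=7: 27>20, j++
i=3 j=8: 27>21, j++
i=3 j=9: 27>23, j++
i=3 j=10: 27>24, j++

13 moves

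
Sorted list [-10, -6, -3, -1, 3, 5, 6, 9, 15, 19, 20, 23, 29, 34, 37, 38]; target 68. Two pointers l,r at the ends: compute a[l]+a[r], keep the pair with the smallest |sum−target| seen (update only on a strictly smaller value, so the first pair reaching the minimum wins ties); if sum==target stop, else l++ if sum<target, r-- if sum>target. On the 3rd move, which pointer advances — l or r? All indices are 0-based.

l=0 r=15: -10+38=28 d=40 *, l++
l=1 r=15: -6+38=32 d=36 *, l++
l=2 r=15: -3+38=35 d=33 *, l++

l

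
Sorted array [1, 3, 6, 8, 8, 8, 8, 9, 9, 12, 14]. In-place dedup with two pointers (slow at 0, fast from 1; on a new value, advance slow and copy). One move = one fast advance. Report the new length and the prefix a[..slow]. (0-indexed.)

(s=0,f=1) a[fast]=3≠a[slow]=1 write a[1]=3 → slow++,fast++
(s=1,f=2) a[fast]=6≠a[slow]=3 write a[2]=6 → slow++,fast++
(s=2,f=3) a[fast]=8≠a[slow]=6 write a[3]=8 → slow++,fast++
(s=3,f=4) a[fast]=8=a[slow] dup → fast++
(s=3,f=5) a[fast]=8=a[slow] dup → fast++
(s=3,f=6) a[fast]=8=a[slow] dup → fast++
(s=3,f=7) a[fast]=9≠a[slow]=8 write a[4]=9 → slow++,fast++
(s=4,f=8) a[fast]=9=a[slow] dup → fast++
(s=4,f=9) a[fast]=12≠a[slow]=9 write a[5]=12 → slow++,fast++
(s=5,f=10) a[fast]=14≠a[slow]=12 write a[6]=14 → slow++,fast++

length 7; prefix = [1, 3, 6, 8, 9, 12, 14]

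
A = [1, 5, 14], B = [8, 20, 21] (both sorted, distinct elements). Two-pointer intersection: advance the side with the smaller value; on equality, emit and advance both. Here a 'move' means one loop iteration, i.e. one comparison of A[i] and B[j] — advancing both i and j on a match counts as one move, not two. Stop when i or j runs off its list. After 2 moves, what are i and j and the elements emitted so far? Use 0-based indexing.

i=2, j=0, emitted=[]

i=0 j=0: 1<8, i++
i=1 j=0: 5<8, i++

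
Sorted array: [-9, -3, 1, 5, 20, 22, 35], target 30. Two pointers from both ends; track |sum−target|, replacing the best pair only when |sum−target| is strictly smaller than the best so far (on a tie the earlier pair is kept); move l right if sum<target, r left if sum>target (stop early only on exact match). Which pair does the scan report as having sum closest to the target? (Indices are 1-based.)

l=1 r=7: -9+35=26 d=4 *, l++
l=2 r=7: -3+35=32 d=2 *, r--
l=2 r=6: -3+22=19 d=11, l++
l=3 r=6: 1+22=23 d=7, l++
l=4 r=6: 5+22=27 d=3, l++
l=5 r=6: 20+22=42 d=12, r--

pair (-3, 35) with sum 32 (|Δ|=2)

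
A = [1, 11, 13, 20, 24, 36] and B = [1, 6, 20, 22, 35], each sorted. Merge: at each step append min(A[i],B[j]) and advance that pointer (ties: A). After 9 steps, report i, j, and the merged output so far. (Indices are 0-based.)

i=5, j=4, merged so far=[1, 1, 6, 11, 13, 20, 20, 22, 24]

i=0 j=0: A[i]=1<=B[j]=1 take 1, i++
i=1 j=0: A[i]=11>B[j]=1 take 1, j++
i=1 j=1: A[i]=11>B[j]=6 take 6, j++
i=1 j=2: A[i]=11<=B[j]=20 take 11, i++
i=2 j=2: A[i]=13<=B[j]=20 take 13, i++
i=3 j=2: A[i]=20<=B[j]=20 take 20, i++
i=4 j=2: A[i]=24>B[j]=20 take 20, j++
i=4 j=3: A[i]=24>B[j]=22 take 22, j++
i=4 j=4: A[i]=24<=B[j]=35 take 24, i++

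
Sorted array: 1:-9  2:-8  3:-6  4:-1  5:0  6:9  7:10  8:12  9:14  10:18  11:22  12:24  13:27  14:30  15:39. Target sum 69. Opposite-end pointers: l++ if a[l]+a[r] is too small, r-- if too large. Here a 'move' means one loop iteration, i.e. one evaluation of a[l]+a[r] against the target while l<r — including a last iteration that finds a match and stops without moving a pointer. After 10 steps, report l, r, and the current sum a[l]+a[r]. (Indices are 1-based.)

[1,15] -9+39=30 <69 → l++
[2,15] -8+39=31 <69 → l++
[3,15] -6+39=33 <69 → l++
[4,15] -1+39=38 <69 → l++
[5,15] 0+39=39 <69 → l++
[6,15] 9+39=48 <69 → l++
[7,15] 10+39=49 <69 → l++
[8,15] 12+39=51 <69 → l++
[9,15] 14+39=53 <69 → l++
[10,15] 18+39=57 <69 → l++

l=11, r=15, sum=61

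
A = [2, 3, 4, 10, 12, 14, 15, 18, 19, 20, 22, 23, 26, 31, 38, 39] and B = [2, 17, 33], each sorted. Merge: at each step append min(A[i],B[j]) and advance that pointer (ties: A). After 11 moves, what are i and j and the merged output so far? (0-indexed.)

i=9, j=2, merged so far=[2, 2, 3, 4, 10, 12, 14, 15, 17, 18, 19]

[i=0,j=0] A[i]=2<=B[j]=2 take 2 → i++
[i=1,j=0] A[i]=3>B[j]=2 take 2 → j++
[i=1,j=1] A[i]=3<=B[j]=17 take 3 → i++
[i=2,j=1] A[i]=4<=B[j]=17 take 4 → i++
[i=3,j=1] A[i]=10<=B[j]=17 take 10 → i++
[i=4,j=1] A[i]=12<=B[j]=17 take 12 → i++
[i=5,j=1] A[i]=14<=B[j]=17 take 14 → i++
[i=6,j=1] A[i]=15<=B[j]=17 take 15 → i++
[i=7,j=1] A[i]=18>B[j]=17 take 17 → j++
[i=7,j=2] A[i]=18<=B[j]=33 take 18 → i++
[i=8,j=2] A[i]=19<=B[j]=33 take 19 → i++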